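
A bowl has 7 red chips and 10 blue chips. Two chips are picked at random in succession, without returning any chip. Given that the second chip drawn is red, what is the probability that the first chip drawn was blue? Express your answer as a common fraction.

5/8

P(first=blue and the second chip drawn is red) = (10/17)·(7/16) = 35/136.
P(the second chip drawn is red) = Σ over first color = 21/136 + 35/136 = 7/17.
By Bayes, P(first=blue | the second chip drawn is red) = 35/136 / 7/17 = 5/8 ≈ 0.6250.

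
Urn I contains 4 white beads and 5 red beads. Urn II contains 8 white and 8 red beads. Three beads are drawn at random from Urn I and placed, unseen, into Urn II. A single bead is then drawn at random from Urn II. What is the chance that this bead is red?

29/57

Condition on how many of the transferred beads are red (from Urn I: 5 red of 9; then Urn II has 19 total).
  0 red: C(5,0)C(4,3)/C(9,3) = 1/21; then P = 8/19
  1 red: C(5,1)C(4,2)/C(9,3) = 5/14; then P = 9/19
  2 red: C(5,2)C(4,1)/C(9,3) = 10/21; then P = 10/19
  3 red: C(5,3)C(4,0)/C(9,3) = 5/42; then P = 11/19
P(red from Urn II) = 29/57 ≈ 0.5088.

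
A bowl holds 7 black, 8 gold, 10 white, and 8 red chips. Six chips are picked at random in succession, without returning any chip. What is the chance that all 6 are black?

1/158224

Unordered draws without replacement: count favorable combinations over C(33,6).
Favorable = C(7,6) · C(8,0) · C(10,0) · C(8,0) = 7; total = C(33,6) = 1107568.
P = 7/1107568 = 1/158224 ≈ 0.0000.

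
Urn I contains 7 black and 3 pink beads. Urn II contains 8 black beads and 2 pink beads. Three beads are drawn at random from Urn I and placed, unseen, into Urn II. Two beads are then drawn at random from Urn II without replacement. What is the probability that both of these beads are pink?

Condition on how many of the transferred beads are pink (from Urn I: 3 pink of 10; then Urn II has 13 total).
  0 pink: C(3,0)C(7,3)/C(10,3) = 7/24; then P = C(2,2)/C(13,2) = 1/78
  1 pink: C(3,1)C(7,2)/C(10,3) = 21/40; then P = C(3,2)/C(13,2) = 1/26
  2 pink: C(3,2)C(7,1)/C(10,3) = 7/40; then P = C(4,2)/C(13,2) = 1/13
  3 pink: C(3,3)C(7,0)/C(10,3) = 1/120; then P = C(5,2)/C(13,2) = 5/39
P(both pink) = 1/26 ≈ 0.0385.

1/26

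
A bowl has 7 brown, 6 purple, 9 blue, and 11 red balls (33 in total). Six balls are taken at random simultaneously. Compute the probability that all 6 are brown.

1/158224

Unordered draws without replacement: count favorable combinations over C(33,6).
Favorable = C(7,6) · C(6,0) · C(9,0) · C(11,0) = 7; total = C(33,6) = 1107568.
P = 7/1107568 = 1/158224 ≈ 0.0000.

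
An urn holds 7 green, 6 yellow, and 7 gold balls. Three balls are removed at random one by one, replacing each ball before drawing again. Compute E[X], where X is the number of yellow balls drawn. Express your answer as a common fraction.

By linearity of expectation, E[X] = Σ P(draw i is yellow); each independent draw has P(yellow) = 6/20.
E[X] = 3 · 6/20 = 9/10 ≈ 0.9000.

9/10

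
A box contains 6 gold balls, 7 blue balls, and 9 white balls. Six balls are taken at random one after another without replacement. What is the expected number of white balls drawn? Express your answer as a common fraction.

By linearity of expectation, E[X] = Σ P(draw i is white); by symmetry each draw (even without replacement) has P(white) = 9/22.
E[X] = 6 · 9/22 = 27/11 ≈ 2.4545.

27/11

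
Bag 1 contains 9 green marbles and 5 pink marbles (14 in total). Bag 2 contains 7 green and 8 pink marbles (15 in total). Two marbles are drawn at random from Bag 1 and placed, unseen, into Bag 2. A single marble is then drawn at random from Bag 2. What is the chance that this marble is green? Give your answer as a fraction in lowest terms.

Condition on how many of the transferred marbles are green (from Bag 1: 9 green of 14; then Bag 2 has 17 total).
  0 green: C(9,0)C(5,2)/C(14,2) = 10/91; then P = 7/17
  1 green: C(9,1)C(5,1)/C(14,2) = 45/91; then P = 8/17
  2 green: C(9,2)C(5,0)/C(14,2) = 36/91; then P = 9/17
P(green from Bag 2) = 58/119 ≈ 0.4874.

58/119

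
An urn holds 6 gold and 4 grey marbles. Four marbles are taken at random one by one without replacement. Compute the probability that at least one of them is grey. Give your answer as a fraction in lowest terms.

13/14

Use the complement: P(at least one grey) = 1 − P(no grey).
P(none) = C(6,4)/C(10,4) = 15/210.
So P = 1 − 15/210 = 13/14 ≈ 0.9286.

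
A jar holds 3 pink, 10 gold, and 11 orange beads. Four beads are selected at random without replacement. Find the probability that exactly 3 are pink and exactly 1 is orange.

Unordered draws without replacement: count favorable combinations over C(24,4).
Favorable = C(3,3) · C(10,0) · C(11,1) = 11; total = C(24,4) = 10626.
P = 11/10626 = 1/966 ≈ 0.0010.

1/966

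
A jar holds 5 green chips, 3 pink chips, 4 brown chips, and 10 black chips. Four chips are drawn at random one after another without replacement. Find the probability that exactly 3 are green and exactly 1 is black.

20/1463

Unordered draws without replacement: count favorable combinations over C(22,4).
Favorable = C(5,3) · C(3,0) · C(4,0) · C(10,1) = 100; total = C(22,4) = 7315.
P = 100/7315 = 20/1463 ≈ 0.0137.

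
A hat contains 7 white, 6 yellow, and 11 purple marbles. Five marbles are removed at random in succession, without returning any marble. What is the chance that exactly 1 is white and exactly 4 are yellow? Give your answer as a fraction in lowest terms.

5/2024

Unordered draws without replacement: count favorable combinations over C(24,5).
Favorable = C(7,1) · C(6,4) · C(11,0) = 105; total = C(24,5) = 42504.
P = 105/42504 = 5/2024 ≈ 0.0025.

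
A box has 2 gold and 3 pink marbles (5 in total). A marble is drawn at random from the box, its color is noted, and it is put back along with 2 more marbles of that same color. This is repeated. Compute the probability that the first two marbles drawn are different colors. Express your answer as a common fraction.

12/35

Either pink then gold, or gold then pink; after the first draw the total is 7.
P = (3/5)·(2/7) + (2/5)·(3/7) = 12/35 ≈ 0.3429.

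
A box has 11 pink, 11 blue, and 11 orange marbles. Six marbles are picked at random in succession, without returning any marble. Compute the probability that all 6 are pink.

3/7192

Unordered draws without replacement: count favorable combinations over C(33,6).
Favorable = C(11,6) · C(11,0) · C(11,0) = 462; total = C(33,6) = 1107568.
P = 462/1107568 = 3/7192 ≈ 0.0004.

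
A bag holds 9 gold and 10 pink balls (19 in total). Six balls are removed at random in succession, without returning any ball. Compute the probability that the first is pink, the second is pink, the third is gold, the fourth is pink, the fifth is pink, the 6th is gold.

6/323

Multiply the conditional probability of each draw in order, without replacement, so each draw removes one from its color and from the total.
P = (10/19) · (9/18) · (9/17) · (8/16) · (7/15) · (8/14) = 6/323 ≈ 0.0186.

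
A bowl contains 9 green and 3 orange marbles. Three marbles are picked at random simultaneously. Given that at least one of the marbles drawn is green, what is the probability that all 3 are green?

P(all 3 green) = C(9,3)/C(12,3) = 21/55; P(at least one green) = 1 − C(3,3)/C(12,3) = 219/220.
Since 'all 3 green' ⊆ 'at least one green', P(all 3 | at least one) = 21/55 / 219/220 = 28/73 ≈ 0.3836.

28/73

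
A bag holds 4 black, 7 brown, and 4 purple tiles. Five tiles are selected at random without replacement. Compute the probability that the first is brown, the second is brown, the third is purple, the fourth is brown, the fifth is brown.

Multiply the conditional probability of each draw in order, without replacement, so each draw removes one from its color and from the total.
P = (7/15) · (6/14) · (4/13) · (5/12) · (4/11) = 4/429 ≈ 0.0093.

4/429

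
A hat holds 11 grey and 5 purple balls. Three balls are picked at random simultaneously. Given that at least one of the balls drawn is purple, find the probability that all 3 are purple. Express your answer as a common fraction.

P(all 3 purple) = C(5,3)/C(16,3) = 1/56; P(at least one purple) = 1 − C(11,3)/C(16,3) = 79/112.
Since 'all 3 purple' ⊆ 'at least one purple', P(all 3 | at least one) = 1/56 / 79/112 = 2/79 ≈ 0.0253.

2/79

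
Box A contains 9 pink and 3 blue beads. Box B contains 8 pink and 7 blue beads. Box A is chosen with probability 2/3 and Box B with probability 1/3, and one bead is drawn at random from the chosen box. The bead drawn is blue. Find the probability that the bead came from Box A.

P(blue | Box A) = 1/4; P(blue | Box B) = 7/15.
P(blue) = 2/3·1/4 + 1/3·7/15 = 29/90.
By Bayes' rule, P(Box A | blue) = 1/6 / 29/90 = 15/29 ≈ 0.5172.

15/29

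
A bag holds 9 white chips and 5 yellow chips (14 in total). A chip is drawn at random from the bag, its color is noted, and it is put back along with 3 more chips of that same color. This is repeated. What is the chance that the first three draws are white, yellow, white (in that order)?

27/238

Track the composition after each reinforcement of +3.
P = (9/14) · (5/17) · (12/20) = 27/238 ≈ 0.1134.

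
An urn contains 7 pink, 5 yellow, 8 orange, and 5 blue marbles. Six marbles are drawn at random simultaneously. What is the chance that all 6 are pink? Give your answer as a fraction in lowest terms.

1/25300

Unordered draws without replacement: count favorable combinations over C(25,6).
Favorable = C(7,6) · C(5,0) · C(8,0) · C(5,0) = 7; total = C(25,6) = 177100.
P = 7/177100 = 1/25300 ≈ 0.0000.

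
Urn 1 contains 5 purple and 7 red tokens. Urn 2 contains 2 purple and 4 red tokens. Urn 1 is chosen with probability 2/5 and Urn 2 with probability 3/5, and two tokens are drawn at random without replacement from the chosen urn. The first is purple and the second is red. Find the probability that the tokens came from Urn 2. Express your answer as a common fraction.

264/439

P(E | Urn 1) = 35/132; P(E | Urn 2) = 4/15.
P(E) = 2/5·35/132 + 3/5·4/15 = 439/1650.
By Bayes' rule, P(Urn 2 | E) = 4/25 / 439/1650 = 264/439 ≈ 0.6014.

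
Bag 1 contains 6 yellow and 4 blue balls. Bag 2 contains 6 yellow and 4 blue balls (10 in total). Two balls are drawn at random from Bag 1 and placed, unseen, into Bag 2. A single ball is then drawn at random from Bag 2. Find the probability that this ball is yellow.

Condition on how many of the transferred balls are yellow (from Bag 1: 6 yellow of 10; then Bag 2 has 12 total).
  0 yellow: C(6,0)C(4,2)/C(10,2) = 2/15; then P = 6/12
  1 yellow: C(6,1)C(4,1)/C(10,2) = 8/15; then P = 7/12
  2 yellow: C(6,2)C(4,0)/C(10,2) = 1/3; then P = 8/12
P(yellow from Bag 2) = 3/5 ≈ 0.6000.

3/5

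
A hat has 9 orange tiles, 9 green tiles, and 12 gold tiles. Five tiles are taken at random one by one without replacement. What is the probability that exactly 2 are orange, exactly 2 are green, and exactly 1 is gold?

288/2639

Unordered draws without replacement: count favorable combinations over C(30,5).
Favorable = C(9,2) · C(9,2) · C(12,1) = 15552; total = C(30,5) = 142506.
P = 15552/142506 = 288/2639 ≈ 0.1091.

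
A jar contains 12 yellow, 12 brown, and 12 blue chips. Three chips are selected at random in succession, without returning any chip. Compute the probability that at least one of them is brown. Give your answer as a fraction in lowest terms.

Use the complement: P(at least one brown) = 1 − P(no brown).
P(none) = C(24,3)/C(36,3) = 2024/7140.
So P = 1 − 2024/7140 = 1279/1785 ≈ 0.7165.

1279/1785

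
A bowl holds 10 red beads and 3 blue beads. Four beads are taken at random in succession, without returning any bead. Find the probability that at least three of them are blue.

2/143

Sum the hypergeometric tail for j = 3,…,3 blue beads.
Favorable = C(3,3)·C(10,1) = 10; total = C(13,4) = 715.
P = 10/715 = 2/143 ≈ 0.0140.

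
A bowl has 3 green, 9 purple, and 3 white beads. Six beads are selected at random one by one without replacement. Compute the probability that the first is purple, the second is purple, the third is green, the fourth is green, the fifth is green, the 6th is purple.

Multiply the conditional probability of each draw in order, without replacement, so each draw removes one from its color and from the total.
P = (9/15) · (8/14) · (3/13) · (2/12) · (1/11) · (7/10) = 3/3575 ≈ 0.0008.

3/3575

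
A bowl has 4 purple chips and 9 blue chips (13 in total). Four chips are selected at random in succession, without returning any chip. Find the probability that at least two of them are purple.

Sum the hypergeometric tail for j = 2,…,4 purple chips.
Favorable = C(4,2)·C(9,2) + C(4,3)·C(9,1) + C(4,4)·C(9,0) = 253; total = C(13,4) = 715.
P = 253/715 = 23/65 ≈ 0.3538.

23/65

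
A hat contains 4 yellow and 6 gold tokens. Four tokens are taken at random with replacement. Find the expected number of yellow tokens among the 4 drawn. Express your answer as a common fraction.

8/5

By linearity of expectation, E[X] = Σ P(draw i is yellow); each independent draw has P(yellow) = 4/10.
E[X] = 4 · 4/10 = 8/5 ≈ 1.6000.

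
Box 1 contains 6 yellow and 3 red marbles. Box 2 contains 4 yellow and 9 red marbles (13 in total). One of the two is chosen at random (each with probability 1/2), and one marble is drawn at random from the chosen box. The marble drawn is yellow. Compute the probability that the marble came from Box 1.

P(yellow | Box 1) = 2/3; P(yellow | Box 2) = 4/13.
P(yellow) = 1/2·2/3 + 1/2·4/13 = 19/39.
By Bayes' rule, P(Box 1 | yellow) = 1/3 / 19/39 = 13/19 ≈ 0.6842.

13/19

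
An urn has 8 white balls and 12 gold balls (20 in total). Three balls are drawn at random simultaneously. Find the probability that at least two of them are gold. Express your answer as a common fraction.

187/285

Sum the hypergeometric tail for j = 2,…,3 gold balls.
Favorable = C(12,2)·C(8,1) + C(12,3)·C(8,0) = 748; total = C(20,3) = 1140.
P = 748/1140 = 187/285 ≈ 0.6561.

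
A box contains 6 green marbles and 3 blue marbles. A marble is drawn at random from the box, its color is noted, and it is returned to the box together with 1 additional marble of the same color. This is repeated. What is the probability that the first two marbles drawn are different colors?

Either blue then green, or green then blue; after the first draw the total is 10.
P = (3/9)·(6/10) + (6/9)·(3/10) = 2/5 ≈ 0.4000.

2/5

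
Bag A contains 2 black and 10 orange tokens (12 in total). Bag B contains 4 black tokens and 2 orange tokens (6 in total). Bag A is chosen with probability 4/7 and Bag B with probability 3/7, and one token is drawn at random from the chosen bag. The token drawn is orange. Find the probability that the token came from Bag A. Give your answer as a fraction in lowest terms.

10/13

P(orange | Bag A) = 5/6; P(orange | Bag B) = 1/3.
P(orange) = 4/7·5/6 + 3/7·1/3 = 13/21.
By Bayes' rule, P(Bag A | orange) = 10/21 / 13/21 = 10/13 ≈ 0.7692.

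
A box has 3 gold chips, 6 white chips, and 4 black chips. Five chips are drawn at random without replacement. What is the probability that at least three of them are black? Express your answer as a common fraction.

17/143

Sum the hypergeometric tail for j = 3,…,4 black chips.
Favorable = C(4,3)·C(9,2) + C(4,4)·C(9,1) = 153; total = C(13,5) = 1287.
P = 153/1287 = 17/143 ≈ 0.1189.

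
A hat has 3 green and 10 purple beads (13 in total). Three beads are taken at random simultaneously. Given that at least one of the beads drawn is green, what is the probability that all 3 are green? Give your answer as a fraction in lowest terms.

1/166

P(all 3 green) = C(3,3)/C(13,3) = 1/286; P(at least one green) = 1 − C(10,3)/C(13,3) = 83/143.
Since 'all 3 green' ⊆ 'at least one green', P(all 3 | at least one) = 1/286 / 83/143 = 1/166 ≈ 0.0060.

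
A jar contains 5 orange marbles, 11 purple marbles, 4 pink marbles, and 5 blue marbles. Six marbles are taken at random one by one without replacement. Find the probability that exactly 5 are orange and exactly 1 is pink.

1/44275

Unordered draws without replacement: count favorable combinations over C(25,6).
Favorable = C(5,5) · C(11,0) · C(4,1) · C(5,0) = 4; total = C(25,6) = 177100.
P = 4/177100 = 1/44275 ≈ 0.0000.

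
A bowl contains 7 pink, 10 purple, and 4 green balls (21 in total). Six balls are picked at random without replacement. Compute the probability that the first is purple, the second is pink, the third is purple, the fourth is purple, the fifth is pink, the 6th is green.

1/323

Multiply the conditional probability of each draw in order, without replacement, so each draw removes one from its color and from the total.
P = (10/21) · (7/20) · (9/19) · (8/18) · (6/17) · (4/16) = 1/323 ≈ 0.0031.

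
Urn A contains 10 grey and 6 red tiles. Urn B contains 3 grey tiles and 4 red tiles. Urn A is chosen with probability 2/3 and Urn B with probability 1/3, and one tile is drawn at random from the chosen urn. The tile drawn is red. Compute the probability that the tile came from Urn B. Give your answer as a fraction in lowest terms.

16/37

P(red | Urn A) = 3/8; P(red | Urn B) = 4/7.
P(red) = 2/3·3/8 + 1/3·4/7 = 37/84.
By Bayes' rule, P(Urn B | red) = 4/21 / 37/84 = 16/37 ≈ 0.4324.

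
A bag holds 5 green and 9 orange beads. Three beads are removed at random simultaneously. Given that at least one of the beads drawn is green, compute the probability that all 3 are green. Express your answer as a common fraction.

P(all 3 green) = C(5,3)/C(14,3) = 5/182; P(at least one green) = 1 − C(9,3)/C(14,3) = 10/13.
Since 'all 3 green' ⊆ 'at least one green', P(all 3 | at least one) = 5/182 / 10/13 = 1/28 ≈ 0.0357.

1/28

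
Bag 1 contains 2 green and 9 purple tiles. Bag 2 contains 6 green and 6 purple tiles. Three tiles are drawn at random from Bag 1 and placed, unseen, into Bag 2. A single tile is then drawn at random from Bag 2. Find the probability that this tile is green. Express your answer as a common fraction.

Condition on how many of the transferred tiles are green (from Bag 1: 2 green of 11; then Bag 2 has 15 total).
  0 green: C(2,0)C(9,3)/C(11,3) = 28/55; then P = 6/15
  1 green: C(2,1)C(9,2)/C(11,3) = 24/55; then P = 7/15
  2 green: C(2,2)C(9,1)/C(11,3) = 3/55; then P = 8/15
P(green from Bag 2) = 24/55 ≈ 0.4364.

24/55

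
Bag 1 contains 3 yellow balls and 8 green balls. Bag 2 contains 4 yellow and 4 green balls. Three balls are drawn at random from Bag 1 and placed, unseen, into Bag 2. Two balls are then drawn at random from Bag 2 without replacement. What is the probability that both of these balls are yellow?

519/3025

Condition on how many of the transferred balls are yellow (from Bag 1: 3 yellow of 11; then Bag 2 has 11 total).
  0 yellow: C(3,0)C(8,3)/C(11,3) = 56/165; then P = C(4,2)/C(11,2) = 6/55
  1 yellow: C(3,1)C(8,2)/C(11,3) = 28/55; then P = C(5,2)/C(11,2) = 2/11
  2 yellow: C(3,2)C(8,1)/C(11,3) = 8/55; then P = C(6,2)/C(11,2) = 3/11
  3 yellow: C(3,3)C(8,0)/C(11,3) = 1/165; then P = C(7,2)/C(11,2) = 21/55
P(both yellow) = 519/3025 ≈ 0.1716.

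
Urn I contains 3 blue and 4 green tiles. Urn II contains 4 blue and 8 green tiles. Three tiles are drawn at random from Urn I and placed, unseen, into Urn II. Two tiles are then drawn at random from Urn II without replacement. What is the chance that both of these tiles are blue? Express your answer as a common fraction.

Condition on how many of the transferred tiles are blue (from Urn I: 3 blue of 7; then Urn II has 15 total).
  0 blue: C(3,0)C(4,3)/C(7,3) = 4/35; then P = C(4,2)/C(15,2) = 2/35
  1 blue: C(3,1)C(4,2)/C(7,3) = 18/35; then P = C(5,2)/C(15,2) = 2/21
  2 blue: C(3,2)C(4,1)/C(7,3) = 12/35; then P = C(6,2)/C(15,2) = 1/7
  3 blue: C(3,3)C(4,0)/C(7,3) = 1/35; then P = C(7,2)/C(15,2) = 1/5
P(both blue) = 27/245 ≈ 0.1102.

27/245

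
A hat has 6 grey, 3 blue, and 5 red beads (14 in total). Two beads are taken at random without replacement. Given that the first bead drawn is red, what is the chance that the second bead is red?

After removing 1 red, the hat has 4 red out of 13 remaining.
P(second is red | given) = 4/13 ≈ 0.3077.

4/13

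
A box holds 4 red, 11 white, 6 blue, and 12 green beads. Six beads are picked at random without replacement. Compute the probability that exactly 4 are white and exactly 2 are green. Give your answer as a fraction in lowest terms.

495/25172

Unordered draws without replacement: count favorable combinations over C(33,6).
Favorable = C(4,0) · C(11,4) · C(6,0) · C(12,2) = 21780; total = C(33,6) = 1107568.
P = 21780/1107568 = 495/25172 ≈ 0.0197.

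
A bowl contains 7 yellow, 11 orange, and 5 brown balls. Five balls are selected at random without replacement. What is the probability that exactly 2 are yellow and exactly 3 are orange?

Unordered draws without replacement: count favorable combinations over C(23,5).
Favorable = C(7,2) · C(11,3) · C(5,0) = 3465; total = C(23,5) = 33649.
P = 3465/33649 = 45/437 ≈ 0.1030.

45/437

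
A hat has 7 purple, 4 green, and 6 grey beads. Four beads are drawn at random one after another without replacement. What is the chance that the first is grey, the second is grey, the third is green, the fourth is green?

3/476

Multiply the conditional probability of each draw in order, without replacement, so each draw removes one from its color and from the total.
P = (6/17) · (5/16) · (4/15) · (3/14) = 3/476 ≈ 0.0063.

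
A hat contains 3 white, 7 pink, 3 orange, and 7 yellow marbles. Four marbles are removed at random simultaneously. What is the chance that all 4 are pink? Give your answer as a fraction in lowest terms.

Unordered draws without replacement: count favorable combinations over C(20,4).
Favorable = C(3,0) · C(7,4) · C(3,0) · C(7,0) = 35; total = C(20,4) = 4845.
P = 35/4845 = 7/969 ≈ 0.0072.

7/969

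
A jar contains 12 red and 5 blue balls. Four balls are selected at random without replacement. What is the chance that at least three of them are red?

319/476

Sum the hypergeometric tail for j = 3,…,4 red balls.
Favorable = C(12,3)·C(5,1) + C(12,4)·C(5,0) = 1595; total = C(17,4) = 2380.
P = 1595/2380 = 319/476 ≈ 0.6702.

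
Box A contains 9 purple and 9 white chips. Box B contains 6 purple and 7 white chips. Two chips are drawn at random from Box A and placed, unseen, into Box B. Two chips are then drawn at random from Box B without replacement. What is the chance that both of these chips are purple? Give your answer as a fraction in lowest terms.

361/1785

Condition on how many of the transferred chips are purple (from Box A: 9 purple of 18; then Box B has 15 total).
  0 purple: C(9,0)C(9,2)/C(18,2) = 4/17; then P = C(6,2)/C(15,2) = 1/7
  1 purple: C(9,1)C(9,1)/C(18,2) = 9/17; then P = C(7,2)/C(15,2) = 1/5
  2 purple: C(9,2)C(9,0)/C(18,2) = 4/17; then P = C(8,2)/C(15,2) = 4/15
P(both purple) = 361/1785 ≈ 0.2022.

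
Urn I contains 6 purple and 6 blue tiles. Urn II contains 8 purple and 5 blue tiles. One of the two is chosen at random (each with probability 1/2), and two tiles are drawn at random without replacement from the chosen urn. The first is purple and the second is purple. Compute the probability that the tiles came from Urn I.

P(E | Urn I) = 5/22; P(E | Urn II) = 14/39.
P(E) = 1/2·5/22 + 1/2·14/39 = 503/1716.
By Bayes' rule, P(Urn I | E) = 5/44 / 503/1716 = 195/503 ≈ 0.3877.

195/503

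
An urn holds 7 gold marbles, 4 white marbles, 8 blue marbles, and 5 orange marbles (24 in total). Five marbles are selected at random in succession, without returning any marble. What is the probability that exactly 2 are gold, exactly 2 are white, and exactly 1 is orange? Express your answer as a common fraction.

Unordered draws without replacement: count favorable combinations over C(24,5).
Favorable = C(7,2) · C(4,2) · C(8,0) · C(5,1) = 630; total = C(24,5) = 42504.
P = 630/42504 = 15/1012 ≈ 0.0148.

15/1012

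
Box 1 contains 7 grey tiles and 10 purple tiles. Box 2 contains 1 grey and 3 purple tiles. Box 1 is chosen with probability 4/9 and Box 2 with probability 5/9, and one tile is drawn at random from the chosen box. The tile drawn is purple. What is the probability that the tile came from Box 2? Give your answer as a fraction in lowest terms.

P(purple | Box 1) = 10/17; P(purple | Box 2) = 3/4.
P(purple) = 4/9·10/17 + 5/9·3/4 = 415/612.
By Bayes' rule, P(Box 2 | purple) = 5/12 / 415/612 = 51/83 ≈ 0.6145.

51/83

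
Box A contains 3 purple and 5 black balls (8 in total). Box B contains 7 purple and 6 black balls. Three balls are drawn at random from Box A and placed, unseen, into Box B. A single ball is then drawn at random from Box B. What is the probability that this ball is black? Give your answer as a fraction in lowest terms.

63/128

Condition on how many of the transferred balls are black (from Box A: 5 black of 8; then Box B has 16 total).
  0 black: C(5,0)C(3,3)/C(8,3) = 1/56; then P = 6/16
  1 black: C(5,1)C(3,2)/C(8,3) = 15/56; then P = 7/16
  2 black: C(5,2)C(3,1)/C(8,3) = 15/28; then P = 8/16
  3 black: C(5,3)C(3,0)/C(8,3) = 5/28; then P = 9/16
P(black from Box B) = 63/128 ≈ 0.4922.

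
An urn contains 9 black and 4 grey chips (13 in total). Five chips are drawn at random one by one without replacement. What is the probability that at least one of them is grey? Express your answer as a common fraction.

Use the complement: P(at least one grey) = 1 − P(no grey).
P(none) = C(9,5)/C(13,5) = 126/1287.
So P = 1 − 126/1287 = 129/143 ≈ 0.9021.

129/143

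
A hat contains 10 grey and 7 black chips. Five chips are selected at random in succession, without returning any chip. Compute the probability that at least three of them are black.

139/442

Sum the hypergeometric tail for j = 3,…,5 black chips.
Favorable = C(7,3)·C(10,2) + C(7,4)·C(10,1) + C(7,5)·C(10,0) = 1946; total = C(17,5) = 6188.
P = 1946/6188 = 139/442 ≈ 0.3145.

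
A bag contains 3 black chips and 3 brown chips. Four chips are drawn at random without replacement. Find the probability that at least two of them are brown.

Sum the hypergeometric tail for j = 2,…,3 brown chips.
Favorable = C(3,2)·C(3,2) + C(3,3)·C(3,1) = 12; total = C(6,4) = 15.
P = 12/15 = 4/5 ≈ 0.8000.

4/5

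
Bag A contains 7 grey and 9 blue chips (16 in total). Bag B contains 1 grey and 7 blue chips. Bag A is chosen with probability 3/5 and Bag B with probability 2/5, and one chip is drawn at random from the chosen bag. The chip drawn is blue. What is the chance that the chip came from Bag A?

27/55

P(blue | Bag A) = 9/16; P(blue | Bag B) = 7/8.
P(blue) = 3/5·9/16 + 2/5·7/8 = 11/16.
By Bayes' rule, P(Bag A | blue) = 27/80 / 11/16 = 27/55 ≈ 0.4909.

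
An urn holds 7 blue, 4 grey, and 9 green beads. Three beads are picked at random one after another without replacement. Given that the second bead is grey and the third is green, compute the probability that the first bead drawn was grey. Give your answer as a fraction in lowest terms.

1/6

P(first=grey and the second bead is grey and the third is green) = (4/20)·(3/19)·(9/18) = 3/190.
P(E) = Σ over first color = 7/190 + 3/190 + 4/95 = 9/95.
By Bayes, P(first=grey | E) = 3/190 / 9/95 = 1/6 ≈ 0.1667.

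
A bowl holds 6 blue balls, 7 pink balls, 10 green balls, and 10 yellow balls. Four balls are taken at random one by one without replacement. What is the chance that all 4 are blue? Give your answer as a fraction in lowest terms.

Unordered draws without replacement: count favorable combinations over C(33,4).
Favorable = C(6,4) · C(7,0) · C(10,0) · C(10,0) = 15; total = C(33,4) = 40920.
P = 15/40920 = 1/2728 ≈ 0.0004.

1/2728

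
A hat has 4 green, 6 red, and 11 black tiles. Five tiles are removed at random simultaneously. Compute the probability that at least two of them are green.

13/57

Sum the hypergeometric tail for j = 2,…,4 green tiles.
Favorable = C(4,2)·C(17,3) + C(4,3)·C(17,2) + C(4,4)·C(17,1) = 4641; total = C(21,5) = 20349.
P = 4641/20349 = 13/57 ≈ 0.2281.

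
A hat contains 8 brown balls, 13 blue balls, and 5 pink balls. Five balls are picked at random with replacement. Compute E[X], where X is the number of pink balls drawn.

25/26

By linearity of expectation, E[X] = Σ P(draw i is pink); each independent draw has P(pink) = 5/26.
E[X] = 5 · 5/26 = 25/26 ≈ 0.9615.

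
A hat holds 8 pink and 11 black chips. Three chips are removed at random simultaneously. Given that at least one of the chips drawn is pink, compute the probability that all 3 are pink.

14/201

P(all 3 pink) = C(8,3)/C(19,3) = 56/969; P(at least one pink) = 1 − C(11,3)/C(19,3) = 268/323.
Since 'all 3 pink' ⊆ 'at least one pink', P(all 3 | at least one) = 56/969 / 268/323 = 14/201 ≈ 0.0697.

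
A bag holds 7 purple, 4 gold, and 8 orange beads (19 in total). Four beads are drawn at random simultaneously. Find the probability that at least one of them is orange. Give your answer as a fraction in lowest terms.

Use the complement: P(at least one orange) = 1 − P(no orange).
P(none) = C(11,4)/C(19,4) = 330/3876.
So P = 1 − 330/3876 = 591/646 ≈ 0.9149.

591/646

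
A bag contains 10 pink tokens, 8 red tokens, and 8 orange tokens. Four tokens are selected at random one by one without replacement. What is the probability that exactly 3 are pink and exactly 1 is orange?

96/1495

Unordered draws without replacement: count favorable combinations over C(26,4).
Favorable = C(10,3) · C(8,0) · C(8,1) = 960; total = C(26,4) = 14950.
P = 960/14950 = 96/1495 ≈ 0.0642.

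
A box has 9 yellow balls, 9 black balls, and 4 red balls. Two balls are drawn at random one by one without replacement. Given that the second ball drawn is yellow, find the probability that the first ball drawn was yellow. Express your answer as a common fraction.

8/21

P(first=yellow and the second ball drawn is yellow) = (9/22)·(8/21) = 12/77.
P(the second ball drawn is yellow) = Σ over first color = 12/77 + 27/154 + 6/77 = 9/22.
By Bayes, P(first=yellow | the second ball drawn is yellow) = 12/77 / 9/22 = 8/21 ≈ 0.3810.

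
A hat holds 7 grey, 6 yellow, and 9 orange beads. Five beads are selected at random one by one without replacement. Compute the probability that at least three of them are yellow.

21/209

Sum the hypergeometric tail for j = 3,…,5 yellow beads.
Favorable = C(6,3)·C(16,2) + C(6,4)·C(16,1) + C(6,5)·C(16,0) = 2646; total = C(22,5) = 26334.
P = 2646/26334 = 21/209 ≈ 0.1005.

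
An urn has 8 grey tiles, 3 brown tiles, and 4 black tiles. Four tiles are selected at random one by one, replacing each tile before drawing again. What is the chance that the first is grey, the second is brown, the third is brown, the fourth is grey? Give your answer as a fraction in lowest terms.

Multiply the conditional probability of each draw in order, with replacement (the composition resets each draw).
P = (8/15) · (3/15) · (3/15) · (8/15) = 64/5625 ≈ 0.0114.

64/5625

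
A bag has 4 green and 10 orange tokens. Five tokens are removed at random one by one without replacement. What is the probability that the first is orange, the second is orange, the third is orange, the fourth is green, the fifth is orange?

Multiply the conditional probability of each draw in order, without replacement, so each draw removes one from its color and from the total.
P = (10/14) · (9/13) · (8/12) · (4/11) · (7/10) = 12/143 ≈ 0.0839.

12/143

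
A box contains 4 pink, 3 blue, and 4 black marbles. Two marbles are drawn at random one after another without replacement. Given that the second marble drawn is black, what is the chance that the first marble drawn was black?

3/10

P(first=black and the second marble drawn is black) = (4/11)·(3/10) = 6/55.
P(the second marble drawn is black) = Σ over first color = 8/55 + 6/55 + 6/55 = 4/11.
By Bayes, P(first=black | the second marble drawn is black) = 6/55 / 4/11 = 3/10 ≈ 0.3000.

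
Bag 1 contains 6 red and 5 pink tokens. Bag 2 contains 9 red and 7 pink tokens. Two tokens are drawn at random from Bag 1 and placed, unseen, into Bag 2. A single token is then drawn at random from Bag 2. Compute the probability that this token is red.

37/66

Condition on how many of the transferred tokens are red (from Bag 1: 6 red of 11; then Bag 2 has 18 total).
  0 red: C(6,0)C(5,2)/C(11,2) = 2/11; then P = 9/18
  1 red: C(6,1)C(5,1)/C(11,2) = 6/11; then P = 10/18
  2 red: C(6,2)C(5,0)/C(11,2) = 3/11; then P = 11/18
P(red from Bag 2) = 37/66 ≈ 0.5606.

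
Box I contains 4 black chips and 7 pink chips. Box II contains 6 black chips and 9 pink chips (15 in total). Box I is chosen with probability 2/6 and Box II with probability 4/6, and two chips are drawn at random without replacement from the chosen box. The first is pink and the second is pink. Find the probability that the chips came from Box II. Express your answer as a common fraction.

88/137

P(E | Box I) = 21/55; P(E | Box II) = 12/35.
P(E) = 1/3·21/55 + 2/3·12/35 = 137/385.
By Bayes' rule, P(Box II | E) = 8/35 / 137/385 = 88/137 ≈ 0.6423.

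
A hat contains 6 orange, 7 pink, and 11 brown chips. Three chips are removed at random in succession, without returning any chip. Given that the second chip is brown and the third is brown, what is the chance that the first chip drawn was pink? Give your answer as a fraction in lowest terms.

7/22

P(first=pink and the second chip is brown and the third is brown) = (7/24)·(11/23)·(10/22) = 35/552.
P(E) = Σ over first color = 5/92 + 35/552 + 15/184 = 55/276.
By Bayes, P(first=pink | E) = 35/552 / 55/276 = 7/22 ≈ 0.3182.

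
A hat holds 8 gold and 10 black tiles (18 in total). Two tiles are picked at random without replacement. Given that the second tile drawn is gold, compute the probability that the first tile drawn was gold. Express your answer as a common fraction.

7/17

P(first=gold and the second tile drawn is gold) = (8/18)·(7/17) = 28/153.
P(the second tile drawn is gold) = Σ over first color = 28/153 + 40/153 = 4/9.
By Bayes, P(first=gold | the second tile drawn is gold) = 28/153 / 4/9 = 7/17 ≈ 0.4118.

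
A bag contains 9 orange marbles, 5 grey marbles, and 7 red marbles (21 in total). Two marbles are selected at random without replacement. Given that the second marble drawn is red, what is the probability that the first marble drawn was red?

3/10

P(first=red and the second marble drawn is red) = (7/21)·(6/20) = 1/10.
P(the second marble drawn is red) = Σ over first color = 3/20 + 1/12 + 1/10 = 1/3.
By Bayes, P(first=red | the second marble drawn is red) = 1/10 / 1/3 = 3/10 ≈ 0.3000.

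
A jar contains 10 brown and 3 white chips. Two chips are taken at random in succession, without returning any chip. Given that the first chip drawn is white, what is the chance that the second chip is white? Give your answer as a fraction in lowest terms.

After removing 1 white, the jar has 2 white out of 12 remaining.
P(second is white | given) = 2/12 = 1/6 ≈ 0.1667.

1/6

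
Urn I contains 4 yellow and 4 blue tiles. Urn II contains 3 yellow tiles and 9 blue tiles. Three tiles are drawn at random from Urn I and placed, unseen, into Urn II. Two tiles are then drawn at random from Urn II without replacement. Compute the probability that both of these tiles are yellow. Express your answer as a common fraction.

19/245

Condition on how many of the transferred tiles are yellow (from Urn I: 4 yellow of 8; then Urn II has 15 total).
  0 yellow: C(4,0)C(4,3)/C(8,3) = 1/14; then P = C(3,2)/C(15,2) = 1/35
  1 yellow: C(4,1)C(4,2)/C(8,3) = 3/7; then P = C(4,2)/C(15,2) = 2/35
  2 yellow: C(4,2)C(4,1)/C(8,3) = 3/7; then P = C(5,2)/C(15,2) = 2/21
  3 yellow: C(4,3)C(4,0)/C(8,3) = 1/14; then P = C(6,2)/C(15,2) = 1/7
P(both yellow) = 19/245 ≈ 0.0776.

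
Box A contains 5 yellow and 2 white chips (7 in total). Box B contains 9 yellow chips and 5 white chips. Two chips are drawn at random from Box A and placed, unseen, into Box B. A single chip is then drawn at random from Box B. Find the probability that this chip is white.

39/112

Condition on how many of the transferred chips are white (from Box A: 2 white of 7; then Box B has 16 total).
  0 white: C(2,0)C(5,2)/C(7,2) = 10/21; then P = 5/16
  1 white: C(2,1)C(5,1)/C(7,2) = 10/21; then P = 6/16
  2 white: C(2,2)C(5,0)/C(7,2) = 1/21; then P = 7/16
P(white from Box B) = 39/112 ≈ 0.3482.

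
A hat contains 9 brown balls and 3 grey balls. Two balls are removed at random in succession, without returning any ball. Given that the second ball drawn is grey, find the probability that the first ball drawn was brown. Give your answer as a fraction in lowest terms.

9/11

P(first=brown and the second ball drawn is grey) = (9/12)·(3/11) = 9/44.
P(the second ball drawn is grey) = Σ over first color = 9/44 + 1/22 = 1/4.
By Bayes, P(first=brown | the second ball drawn is grey) = 9/44 / 1/4 = 9/11 ≈ 0.8182.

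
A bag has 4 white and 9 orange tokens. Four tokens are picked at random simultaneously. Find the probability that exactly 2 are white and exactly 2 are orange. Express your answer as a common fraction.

216/715

Unordered draws without replacement: count favorable combinations over C(13,4).
Favorable = C(4,2) · C(9,2) = 216; total = C(13,4) = 715.
P = 216/715 = 216/715 ≈ 0.3021.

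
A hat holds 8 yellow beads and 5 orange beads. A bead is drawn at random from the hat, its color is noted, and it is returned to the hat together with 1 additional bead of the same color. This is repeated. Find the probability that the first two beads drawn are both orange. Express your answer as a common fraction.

After a orange draw the hat holds 6 orange out of 14.
P = (5/13)·(6/14) = 15/91 ≈ 0.1648.

15/91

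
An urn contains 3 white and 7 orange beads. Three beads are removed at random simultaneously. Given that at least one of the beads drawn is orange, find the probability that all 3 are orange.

P(all 3 orange) = C(7,3)/C(10,3) = 7/24; P(at least one orange) = 1 − C(3,3)/C(10,3) = 119/120.
Since 'all 3 orange' ⊆ 'at least one orange', P(all 3 | at least one) = 7/24 / 119/120 = 5/17 ≈ 0.2941.

5/17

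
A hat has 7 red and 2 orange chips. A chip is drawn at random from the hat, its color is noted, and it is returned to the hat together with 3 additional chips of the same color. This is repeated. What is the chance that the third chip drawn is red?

Sum over the four possibilities for the first two draws (red/not-red each), tracking how the red count and total change by +3 per draw.
P(third is red) = 7/9 ≈ 0.7778. (In a Pólya urn every draw has the same marginal probability 7/9.)

7/9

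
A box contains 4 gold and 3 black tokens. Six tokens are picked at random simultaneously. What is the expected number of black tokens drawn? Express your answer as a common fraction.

18/7

By linearity of expectation, E[X] = Σ P(draw i is black); by symmetry each draw (even without replacement) has P(black) = 3/7.
E[X] = 6 · 3/7 = 18/7 ≈ 2.5714.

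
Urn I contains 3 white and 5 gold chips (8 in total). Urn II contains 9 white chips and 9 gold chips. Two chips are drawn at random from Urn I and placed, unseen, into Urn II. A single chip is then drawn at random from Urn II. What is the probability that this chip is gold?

41/80

Condition on how many of the transferred chips are gold (from Urn I: 5 gold of 8; then Urn II has 20 total).
  0 gold: C(5,0)C(3,2)/C(8,2) = 3/28; then P = 9/20
  1 gold: C(5,1)C(3,1)/C(8,2) = 15/28; then P = 10/20
  2 gold: C(5,2)C(3,0)/C(8,2) = 5/14; then P = 11/20
P(gold from Urn II) = 41/80 ≈ 0.5125.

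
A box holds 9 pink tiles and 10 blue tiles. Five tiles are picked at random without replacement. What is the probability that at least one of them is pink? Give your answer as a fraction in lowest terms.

Use the complement: P(at least one pink) = 1 − P(no pink).
P(none) = C(10,5)/C(19,5) = 252/11628.
So P = 1 − 252/11628 = 316/323 ≈ 0.9783.

316/323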